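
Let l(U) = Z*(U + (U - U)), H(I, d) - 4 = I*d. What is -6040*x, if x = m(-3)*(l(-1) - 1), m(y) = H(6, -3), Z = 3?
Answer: -338240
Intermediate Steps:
H(I, d) = 4 + I*d
m(y) = -14 (m(y) = 4 + 6*(-3) = 4 - 18 = -14)
l(U) = 3*U (l(U) = 3*(U + (U - U)) = 3*(U + 0) = 3*U)
x = 56 (x = -14*(3*(-1) - 1) = -14*(-3 - 1) = -14*(-4) = 56)
-6040*x = -6040*56 = -338240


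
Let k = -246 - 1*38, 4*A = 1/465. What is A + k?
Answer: -528239/1860 ≈ -284.00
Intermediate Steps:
A = 1/1860 (A = (¼)/465 = (¼)*(1/465) = 1/1860 ≈ 0.00053763)
k = -284 (k = -246 - 38 = -284)
A + k = 1/1860 - 284 = -528239/1860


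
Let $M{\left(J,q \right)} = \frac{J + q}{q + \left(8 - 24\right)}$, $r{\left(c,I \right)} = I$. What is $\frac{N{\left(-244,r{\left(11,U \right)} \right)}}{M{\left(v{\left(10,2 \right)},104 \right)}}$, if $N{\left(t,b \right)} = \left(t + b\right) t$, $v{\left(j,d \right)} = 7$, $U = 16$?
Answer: $\frac{1631872}{37} \approx 44105.0$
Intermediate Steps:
$M{\left(J,q \right)} = \frac{J + q}{-16 + q}$ ($M{\left(J,q \right)} = \frac{J + q}{q + \left(8 - 24\right)} = \frac{J + q}{q - 16} = \frac{J + q}{-16 + q}$)
$N{\left(t,b \right)} = t \left(b + t\right)$ ($N{\left(t,b \right)} = \left(b + t\right) t = t \left(b + t\right)$)
$\frac{N{\left(-244,r{\left(11,U \right)} \right)}}{M{\left(v{\left(10,2 \right)},104 \right)}} = \frac{\left(-244\right) \left(16 - 244\right)}{\frac{1}{-16 + 104} \left(7 + 104\right)} = \frac{\left(-244\right) \left(-228\right)}{\frac{1}{88} \cdot 111} = \frac{55632}{\frac{1}{88} \cdot 111} = \frac{55632}{\frac{111}{88}} = 55632 \cdot \frac{88}{111} = \frac{1631872}{37}$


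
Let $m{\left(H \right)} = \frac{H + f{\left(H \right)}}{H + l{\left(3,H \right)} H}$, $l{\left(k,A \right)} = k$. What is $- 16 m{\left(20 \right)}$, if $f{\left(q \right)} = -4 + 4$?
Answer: $-4$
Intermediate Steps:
$f{\left(q \right)} = 0$
$m{\left(H \right)} = \frac{1}{4}$ ($m{\left(H \right)} = \frac{H + 0}{H + 3 H} = \frac{H}{4 H} = H \frac{1}{4 H} = \frac{1}{4}$)
$- 16 m{\left(20 \right)} = \left(-16\right) \frac{1}{4} = -4$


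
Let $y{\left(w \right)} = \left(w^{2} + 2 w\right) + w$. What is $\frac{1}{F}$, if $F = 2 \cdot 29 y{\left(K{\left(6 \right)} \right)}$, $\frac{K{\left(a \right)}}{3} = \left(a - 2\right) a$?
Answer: $\frac{1}{313200} \approx 3.1928 \cdot 10^{-6}$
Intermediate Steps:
$K{\left(a \right)} = 3 a \left(-2 + a\right)$ ($K{\left(a \right)} = 3 \left(a - 2\right) a = 3 \left(-2 + a\right) a = 3 a \left(-2 + a\right)$)
$y{\left(w \right)} = w^{2} + 3 w$
$F = 313200$ ($F = 2 \cdot 29 \cdot 3 \cdot 6 \left(-2 + 6\right) \left(3 + 3 \cdot 6 \left(-2 + 6\right)\right) = 58 \cdot 3 \cdot 6 \cdot 4 \left(3 + 3 \cdot 6 \cdot 4\right) = 58 \cdot 72 \left(3 + 72\right) = 58 \cdot 72 \cdot 75 = 58 \cdot 5400 = 313200$)
$\frac{1}{F} = \frac{1}{313200}$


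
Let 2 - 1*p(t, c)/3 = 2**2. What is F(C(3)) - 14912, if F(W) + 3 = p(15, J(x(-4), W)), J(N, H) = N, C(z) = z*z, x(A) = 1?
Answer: -14921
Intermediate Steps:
C(z) = z**2
p(t, c) = -6 (p(t, c) = 6 - 3*2**2 = 6 - 3*4 = 6 - 12 = -6)
F(W) = -9 (F(W) = -3 - 6 = -9)
F(C(3)) - 14912 = -9 - 14912 = -14921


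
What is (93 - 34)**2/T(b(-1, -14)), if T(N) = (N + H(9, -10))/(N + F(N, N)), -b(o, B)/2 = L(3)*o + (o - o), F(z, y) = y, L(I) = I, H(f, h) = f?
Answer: 13924/5 ≈ 2784.8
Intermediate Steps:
b(o, B) = -6*o (b(o, B) = -2*(3*o + (o - o)) = -2*(3*o + 0) = -6*o)
T(N) = (9 + N)/(2*N) (T(N) = (N + 9)/(N + N) = (9 + N)/((2*N)) = (9 + N)*(1/(2*N)) = (9 + N)/(2*N))
(93 - 34)**2/T(b(-1, -14)) = (93 - 34)**2/(((9 - 6*(-1))/(2*((-6*(-1)))))) = 59**2/(((1/2)*(9 + 6)/6)) = 3481/(((1/2)*(1/6)*15)) = 3481/(5/4) = 3481*(4/5) = 13924/5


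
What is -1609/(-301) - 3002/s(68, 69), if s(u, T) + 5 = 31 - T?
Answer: 22623/301 ≈ 75.159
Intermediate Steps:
s(u, T) = 26 - T (s(u, T) = -5 + (31 - T) = 26 - T)
-1609/(-301) - 3002/s(68, 69) = -1609/(-301) - 3002/(26 - 1*69) = -1609*(-1/301) - 3002/(26 - 69) = 1609/301 - 3002/(-43) = 1609/301 - 3002*(-1/43) = 1609/301 + 3002/43 = 22623/301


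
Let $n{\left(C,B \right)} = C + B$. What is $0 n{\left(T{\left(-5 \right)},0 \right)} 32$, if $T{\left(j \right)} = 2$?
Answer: $0$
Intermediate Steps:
$n{\left(C,B \right)} = B + C$
$0 n{\left(T{\left(-5 \right)},0 \right)} 32 = 0 \left(0 + 2\right) 32 = 0 \cdot 2 \cdot 32 = 0 \cdot 32 = 0$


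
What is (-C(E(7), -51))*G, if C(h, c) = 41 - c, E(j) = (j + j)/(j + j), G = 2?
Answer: -184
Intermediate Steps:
E(j) = 1 (E(j) = (2*j)/((2*j)) = (2*j)*(1/(2*j)) = 1)
(-C(E(7), -51))*G = -(41 - 1*(-51))*2 = -(41 + 51)*2 = -1*92*2 = -92*2 = -184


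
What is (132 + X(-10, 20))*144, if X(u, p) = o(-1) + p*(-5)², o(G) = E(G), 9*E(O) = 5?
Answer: 91088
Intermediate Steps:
E(O) = 5/9 (E(O) = (⅑)*5 = 5/9)
o(G) = 5/9
X(u, p) = 5/9 + 25*p (X(u, p) = 5/9 + p*(-5)² = 5/9 + p*25 = 5/9 + 25*p)
(132 + X(-10, 20))*144 = (132 + (5/9 + 25*20))*144 = (132 + (5/9 + 500))*144 = (132 + 4505/9)*144 = (5693/9)*144 = 91088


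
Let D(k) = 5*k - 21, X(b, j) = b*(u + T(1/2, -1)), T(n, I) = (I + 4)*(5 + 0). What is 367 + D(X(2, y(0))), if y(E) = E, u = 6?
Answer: 556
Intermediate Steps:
T(n, I) = 20 + 5*I (T(n, I) = (4 + I)*5 = 20 + 5*I)
X(b, j) = 21*b (X(b, j) = b*(6 + (20 + 5*(-1))) = b*(6 + (20 - 5)) = b*(6 + 15) = b*21 = 21*b)
D(k) = -21 + 5*k
367 + D(X(2, y(0))) = 367 + (-21 + 5*(21*2)) = 367 + (-21 + 5*42) = 367 + (-21 + 210) = 367 + 189 = 556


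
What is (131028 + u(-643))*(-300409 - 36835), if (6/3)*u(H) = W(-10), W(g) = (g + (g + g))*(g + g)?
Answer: -44289580032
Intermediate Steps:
W(g) = 6*g² (W(g) = (g + 2*g)*(2*g) = (3*g)*(2*g) = 6*g²)
u(H) = 300 (u(H) = (6*(-10)²)/2 = (6*100)/2 = (½)*600 = 300)
(131028 + u(-643))*(-300409 - 36835) = (131028 + 300)*(-300409 - 36835) = 131328*(-337244) = -44289580032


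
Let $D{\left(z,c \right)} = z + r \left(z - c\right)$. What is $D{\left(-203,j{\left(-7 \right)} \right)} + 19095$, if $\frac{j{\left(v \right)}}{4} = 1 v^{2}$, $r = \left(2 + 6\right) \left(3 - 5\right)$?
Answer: $25276$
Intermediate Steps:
$r = -16$ ($r = 8 \left(-2\right) = -16$)
$j{\left(v \right)} = 4 v^{2}$ ($j{\left(v \right)} = 4 \cdot 1 v^{2} = 4 v^{2}$)
$D{\left(z,c \right)} = - 15 z + 16 c$ ($D{\left(z,c \right)} = z - 16 \left(z - c\right) = z + \left(- 16 z + 16 c\right) = - 15 z + 16 c$)
$D{\left(-203,j{\left(-7 \right)} \right)} + 19095 = \left(\left(-15\right) \left(-203\right) + 16 \cdot 4 \left(-7\right)^{2}\right) + 19095 = \left(3045 + 16 \cdot 4 \cdot 49\right) + 19095 = \left(3045 + 16 \cdot 196\right) + 19095 = \left(3045 + 3136\right) + 19095 = 6181 + 19095 = 25276$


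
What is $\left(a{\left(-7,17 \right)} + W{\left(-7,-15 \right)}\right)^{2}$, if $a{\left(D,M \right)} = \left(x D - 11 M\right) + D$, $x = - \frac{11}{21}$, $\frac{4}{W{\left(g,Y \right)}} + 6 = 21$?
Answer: $\frac{8128201}{225} \approx 36125.0$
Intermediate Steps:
$W{\left(g,Y \right)} = \frac{4}{15}$ ($W{\left(g,Y \right)} = \frac{4}{-6 + 21} = \frac{4}{15}$)
$x = - \frac{11}{21}$ ($x = \left(-11\right) \frac{1}{21} = - \frac{11}{21} \approx -0.52381$)
$a{\left(D,M \right)} = - 11 M + \frac{10 D}{21}$ ($a{\left(D,M \right)} = \left(- \frac{11 D}{21} - 11 M\right) + D = \left(- 11 M - \frac{11 D}{21}\right) + D = - 11 M + \frac{10 D}{21}$)
$\left(a{\left(-7,17 \right)} + W{\left(-7,-15 \right)}\right)^{2} = \left(\left(\left(-11\right) 17 + \frac{10}{21} \left(-7\right)\right) + \frac{4}{15}\right)^{2} = \left(\left(-187 - \frac{10}{3}\right) + \frac{4}{15}\right)^{2} = \left(- \frac{571}{3} + \frac{4}{15}\right)^{2} = \left(- \frac{2851}{15}\right)^{2} = \frac{8128201}{225}$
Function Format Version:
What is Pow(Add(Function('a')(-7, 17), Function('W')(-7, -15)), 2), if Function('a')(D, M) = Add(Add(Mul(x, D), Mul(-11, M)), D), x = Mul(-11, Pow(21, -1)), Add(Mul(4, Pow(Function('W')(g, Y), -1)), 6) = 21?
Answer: Rational(8128201, 225) ≈ 36125.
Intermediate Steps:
Function('W')(g, Y) = Rational(4, 15) (Function('W')(g, Y) = Mul(4, Pow(Add(-6, 21), -1)) = Mul(4, Pow(15, -1)) = Mul(4, Rational(1, 15)) = Rational(4, 15))
x = Rational(-11, 21) (x = Mul(-11, Rational(1, 21)) = Rational(-11, 21) ≈ -0.52381)
Function('a')(D, M) = Add(Mul(-11, M), Mul(Rational(10, 21), D)) (Function('a')(D, M) = Add(Add(Mul(Rational(-11, 21), D), Mul(-11, M)), D) = Add(Add(Mul(-11, M), Mul(Rational(-11, 21), D)), D) = Add(Mul(-11, M), Mul(Rational(10, 21), D)))
Pow(Add(Function('a')(-7, 17), Function('W')(-7, -15)), 2) = Pow(Add(Add(Mul(-11, 17), Mul(Rational(10, 21), -7)), Rational(4, 15)), 2) = Pow(Add(Add(-187, Rational(-10, 3)), Rational(4, 15)), 2) = Pow(Add(Rational(-571, 3), Rational(4, 15)), 2) = Pow(Rational(-2851, 15), 2) = Rational(8128201, 225)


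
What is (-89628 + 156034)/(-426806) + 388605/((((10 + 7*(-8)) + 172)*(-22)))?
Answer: -3953405311/28169196 ≈ -140.34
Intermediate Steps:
(-89628 + 156034)/(-426806) + 388605/((((10 + 7*(-8)) + 172)*(-22))) = 66406*(-1/426806) + 388605/((((10 - 56) + 172)*(-22))) = -33203/213403 + 388605/(((-46 + 172)*(-22))) = -33203/213403 + 388605/((126*(-22))) = -33203/213403 + 388605/(-2772) = -33203/213403 + 388605*(-1/2772) = -33203/213403 - 18505/132 = -3953405311/28169196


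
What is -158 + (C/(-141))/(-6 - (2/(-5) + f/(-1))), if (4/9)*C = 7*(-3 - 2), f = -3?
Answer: -1277797/8084 ≈ -158.06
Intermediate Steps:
C = -315/4 (C = 9*(7*(-3 - 2))/4 = 9*(7*(-5))/4 = (9/4)*(-35) = -315/4 ≈ -78.750)
-158 + (C/(-141))/(-6 - (2/(-5) + f/(-1))) = -158 + (-315/4/(-141))/(-6 - (2/(-5) - 3/(-1))) = -158 + (-315/4*(-1/141))/(-6 - (2*(-1/5) - 3*(-1))) = -158 + (105/188)/(-6 - (-2/5 + 3)) = -158 + (105/188)/(-6 - 1*13/5) = -158 + (105/188)/(-6 - 13/5) = -158 + (105/188)/(-43/5) = -158 - 5/43*105/188 = -158 - 525/8084 = -1277797/8084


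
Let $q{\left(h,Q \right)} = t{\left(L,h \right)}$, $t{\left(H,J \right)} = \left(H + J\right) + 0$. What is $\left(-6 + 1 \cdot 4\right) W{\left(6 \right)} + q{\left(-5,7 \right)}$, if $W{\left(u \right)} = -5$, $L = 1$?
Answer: $6$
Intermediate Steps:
$t{\left(H,J \right)} = H + J$
$q{\left(h,Q \right)} = 1 + h$
$\left(-6 + 1 \cdot 4\right) W{\left(6 \right)} + q{\left(-5,7 \right)} = \left(-6 + 1 \cdot 4\right) \left(-5\right) + \left(1 - 5\right) = \left(-6 + 4\right) \left(-5\right) - 4 = \left(-2\right) \left(-5\right) - 4 = 10 - 4 = 6$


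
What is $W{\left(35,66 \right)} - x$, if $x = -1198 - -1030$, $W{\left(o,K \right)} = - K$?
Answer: $102$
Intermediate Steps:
$x = -168$ ($x = -1198 + 1030 = -168$)
$W{\left(35,66 \right)} - x = \left(-1\right) 66 - -168 = -66 + 168 = 102$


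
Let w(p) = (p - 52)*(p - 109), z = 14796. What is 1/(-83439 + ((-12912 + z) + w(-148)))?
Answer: -1/30155 ≈ -3.3162e-5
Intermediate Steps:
w(p) = (-109 + p)*(-52 + p) (w(p) = (-52 + p)*(-109 + p) = (-109 + p)*(-52 + p))
1/(-83439 + ((-12912 + z) + w(-148))) = 1/(-83439 + ((-12912 + 14796) + (5668 + (-148)**2 - 161*(-148)))) = 1/(-83439 + (1884 + (5668 + 21904 + 23828))) = 1/(-83439 + (1884 + 51400)) = 1/(-83439 + 53284) = 1/(-30155) = -1/30155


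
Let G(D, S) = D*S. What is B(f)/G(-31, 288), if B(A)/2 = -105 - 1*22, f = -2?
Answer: 127/4464 ≈ 0.028450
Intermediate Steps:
B(A) = -254 (B(A) = 2*(-105 - 1*22) = 2*(-105 - 22) = 2*(-127) = -254)
B(f)/G(-31, 288) = -254/((-31*288)) = -254/(-8928) = -254*(-1/8928) = 127/4464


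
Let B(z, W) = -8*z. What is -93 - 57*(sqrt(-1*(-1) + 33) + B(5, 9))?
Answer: 2187 - 57*sqrt(34) ≈ 1854.6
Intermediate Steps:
-93 - 57*(sqrt(-1*(-1) + 33) + B(5, 9)) = -93 - 57*(sqrt(-1*(-1) + 33) - 8*5) = -93 - 57*(sqrt(1 + 33) - 40) = -93 - 57*(sqrt(34) - 40) = -93 - 57*(-40 + sqrt(34)) = -93 + (2280 - 57*sqrt(34)) = 2187 - 57*sqrt(34)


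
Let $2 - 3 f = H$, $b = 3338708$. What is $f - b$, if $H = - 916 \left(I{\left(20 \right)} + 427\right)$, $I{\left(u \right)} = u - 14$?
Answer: $-3206498$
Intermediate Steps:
$I{\left(u \right)} = -14 + u$ ($I{\left(u \right)} = u - 14 = -14 + u$)
$H = -396628$ ($H = - 916 \left(\left(-14 + 20\right) + 427\right) = - 916 \left(6 + 427\right) = \left(-916\right) 433 = -396628$)
$f = 132210$ ($f = \frac{2}{3} - - \frac{396628}{3} = \frac{2}{3} + \frac{396628}{3} = 132210$)
$f - b = 132210 - 3338708 = -3206498$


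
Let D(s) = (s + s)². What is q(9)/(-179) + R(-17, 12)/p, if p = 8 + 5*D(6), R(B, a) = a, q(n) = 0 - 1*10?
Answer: 2357/32578 ≈ 0.072349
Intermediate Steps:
q(n) = -10 (q(n) = 0 - 10 = -10)
D(s) = 4*s² (D(s) = (2*s)² = 4*s²)
p = 728 (p = 8 + 5*(4*6²) = 8 + 5*(4*36) = 8 + 5*144 = 8 + 720 = 728)
q(9)/(-179) + R(-17, 12)/p = -10/(-179) + 12/728 = -10*(-1/179) + 12*(1/728) = 10/179 + 3/182 = 2357/32578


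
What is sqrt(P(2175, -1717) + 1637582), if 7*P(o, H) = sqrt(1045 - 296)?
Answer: sqrt(80241518 + 7*sqrt(749))/7 ≈ 1279.7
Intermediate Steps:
P(o, H) = sqrt(749)/7 (P(o, H) = sqrt(1045 - 296)/7 = sqrt(749)/7)
sqrt(P(2175, -1717) + 1637582) = sqrt(sqrt(749)/7 + 1637582) = sqrt(1637582 + sqrt(749)/7)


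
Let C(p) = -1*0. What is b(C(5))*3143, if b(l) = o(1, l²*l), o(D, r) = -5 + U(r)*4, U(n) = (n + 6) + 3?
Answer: 97433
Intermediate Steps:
U(n) = 9 + n (U(n) = (6 + n) + 3 = 9 + n)
o(D, r) = 31 + 4*r (o(D, r) = -5 + (9 + r)*4 = -5 + (36 + 4*r) = 31 + 4*r)
C(p) = 0
b(l) = 31 + 4*l³ (b(l) = 31 + 4*(l²*l) = 31 + 4*l³)
b(C(5))*3143 = (31 + 4*0³)*3143 = (31 + 4*0)*3143 = (31 + 0)*3143 = 31*3143 = 97433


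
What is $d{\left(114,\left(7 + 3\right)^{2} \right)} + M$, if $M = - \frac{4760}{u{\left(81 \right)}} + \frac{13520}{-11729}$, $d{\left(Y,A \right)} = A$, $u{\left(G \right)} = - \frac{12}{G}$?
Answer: $\frac{378012150}{11729} \approx 32229.0$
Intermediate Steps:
$M = \frac{376839250}{11729}$ ($M = - \frac{4760}{\left(-12\right) \frac{1}{81}} + \frac{13520}{-11729} = - \frac{4760}{\left(-12\right) \frac{1}{81}} + 13520 \left(- \frac{1}{11729}\right) = - \frac{4760}{- \frac{4}{27}} - \frac{13520}{11729} = \left(-4760\right) \left(- \frac{27}{4}\right) - \frac{13520}{11729} = 32130 - \frac{13520}{11729} = \frac{376839250}{11729} \approx 32129.0$)
$d{\left(114,\left(7 + 3\right)^{2} \right)} + M = \left(7 + 3\right)^{2} + \frac{376839250}{11729} = 10^{2} + \frac{376839250}{11729} = 100 + \frac{376839250}{11729} = \frac{378012150}{11729}$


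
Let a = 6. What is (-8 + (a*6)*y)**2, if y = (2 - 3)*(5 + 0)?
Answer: 35344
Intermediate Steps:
y = -5 (y = -1*5 = -5)
(-8 + (a*6)*y)**2 = (-8 + (6*6)*(-5))**2 = (-8 + 36*(-5))**2 = (-8 - 180)**2 = (-188)**2 = 35344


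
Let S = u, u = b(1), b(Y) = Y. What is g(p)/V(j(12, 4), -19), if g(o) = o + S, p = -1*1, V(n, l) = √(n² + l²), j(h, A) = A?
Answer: 0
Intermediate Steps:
u = 1
V(n, l) = √(l² + n²)
S = 1
p = -1
g(o) = 1 + o (g(o) = o + 1 = 1 + o)
g(p)/V(j(12, 4), -19) = (1 - 1)/(√((-19)² + 4²)) = 0/(√(361 + 16)) = 0/(√377) = 0*(√377/377) = 0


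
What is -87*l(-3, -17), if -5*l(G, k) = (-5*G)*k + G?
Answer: -22446/5 ≈ -4489.2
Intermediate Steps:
l(G, k) = -G/5 + G*k (l(G, k) = -((-5*G)*k + G)/5 = -(-5*G*k + G)/5 = -(G - 5*G*k)/5 = -G/5 + G*k)
-87*l(-3, -17) = -(-261)*(-1/5 - 17) = -(-261)*(-86)/5 = -87*258/5 = -22446/5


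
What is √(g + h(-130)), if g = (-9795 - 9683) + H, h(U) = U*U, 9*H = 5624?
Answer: I*√17578/3 ≈ 44.194*I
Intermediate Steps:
H = 5624/9 (H = (⅑)*5624 = 5624/9 ≈ 624.89)
h(U) = U²
g = -169678/9 (g = (-9795 - 9683) + 5624/9 = -19478 + 5624/9 = -169678/9 ≈ -18853.)
√(g + h(-130)) = √(-169678/9 + (-130)²) = √(-169678/9 + 16900) = √(-17578/9) = I*√17578/3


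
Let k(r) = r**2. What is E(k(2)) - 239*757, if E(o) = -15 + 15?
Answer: -180923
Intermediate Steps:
E(o) = 0
E(k(2)) - 239*757 = 0 - 239*757 = 0 - 180923 = -180923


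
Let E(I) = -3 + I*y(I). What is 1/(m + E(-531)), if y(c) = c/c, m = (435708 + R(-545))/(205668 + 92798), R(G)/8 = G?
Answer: -149233/79474748 ≈ -0.0018777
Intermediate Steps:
R(G) = 8*G
m = 215674/149233 (m = (435708 + 8*(-545))/(205668 + 92798) = (435708 - 4360)/298466 = 431348*(1/298466) = 215674/149233 ≈ 1.4452)
y(c) = 1
E(I) = -3 + I (E(I) = -3 + I*1 = -3 + I)
1/(m + E(-531)) = 1/(215674/149233 + (-3 - 531)) = 1/(215674/149233 - 534) = 1/(-79474748/149233) = -149233/79474748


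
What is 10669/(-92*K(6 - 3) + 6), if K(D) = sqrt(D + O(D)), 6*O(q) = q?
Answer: -32007/14794 - 245387*sqrt(14)/14794 ≈ -64.226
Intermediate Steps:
O(q) = q/6
K(D) = sqrt(42)*sqrt(D)/6 (K(D) = sqrt(D + D/6) = sqrt(7*D/6) = sqrt(42)*sqrt(D)/6)
10669/(-92*K(6 - 3) + 6) = 10669/(-46*sqrt(42)*sqrt(6 - 3)/3 + 6) = 10669/(-46*sqrt(42)*sqrt(3)/3 + 6) = 10669/(-46*sqrt(14) + 6) = 10669/(6 - 46*sqrt(14))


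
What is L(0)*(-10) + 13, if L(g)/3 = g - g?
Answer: 13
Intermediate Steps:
L(g) = 0 (L(g) = 3*(g - g) = 3*0 = 0)
L(0)*(-10) + 13 = 0*(-10) + 13 = 0 + 13 = 13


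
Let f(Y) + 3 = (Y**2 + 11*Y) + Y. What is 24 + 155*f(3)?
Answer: 6534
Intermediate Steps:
f(Y) = -3 + Y**2 + 12*Y (f(Y) = -3 + ((Y**2 + 11*Y) + Y) = -3 + (Y**2 + 12*Y) = -3 + Y**2 + 12*Y)
24 + 155*f(3) = 24 + 155*(-3 + 3**2 + 12*3) = 24 + 155*(-3 + 9 + 36) = 24 + 155*42 = 24 + 6510 = 6534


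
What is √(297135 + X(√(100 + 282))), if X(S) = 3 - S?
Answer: √(297138 - √382) ≈ 545.09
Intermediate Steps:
√(297135 + X(√(100 + 282))) = √(297135 + (3 - √(100 + 282))) = √(297135 + (3 - √382)) = √(297138 - √382)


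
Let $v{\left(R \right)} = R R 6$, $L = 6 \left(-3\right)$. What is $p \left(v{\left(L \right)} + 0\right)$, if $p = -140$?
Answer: $-272160$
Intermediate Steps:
$L = -18$
$v{\left(R \right)} = 6 R^{2}$ ($v{\left(R \right)} = R^{2} \cdot 6 = 6 R^{2}$)
$p \left(v{\left(L \right)} + 0\right) = - 140 \left(6 \left(-18\right)^{2} + 0\right) = - 140 \left(6 \cdot 324 + 0\right) = - 140 \left(1944 + 0\right) = \left(-140\right) 1944 = -272160$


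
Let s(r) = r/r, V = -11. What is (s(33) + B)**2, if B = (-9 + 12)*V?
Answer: 1024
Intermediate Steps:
B = -33 (B = (-9 + 12)*(-11) = 3*(-11) = -33)
s(r) = 1
(s(33) + B)**2 = (1 - 33)**2 = (-32)**2 = 1024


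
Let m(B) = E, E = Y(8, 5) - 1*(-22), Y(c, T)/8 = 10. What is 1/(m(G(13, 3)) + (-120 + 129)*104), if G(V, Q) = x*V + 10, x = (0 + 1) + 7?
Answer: 1/1038 ≈ 0.00096339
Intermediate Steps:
x = 8 (x = 1 + 7 = 8)
Y(c, T) = 80 (Y(c, T) = 8*10 = 80)
E = 102 (E = 80 - 1*(-22) = 80 + 22 = 102)
G(V, Q) = 10 + 8*V (G(V, Q) = 8*V + 10 = 10 + 8*V)
m(B) = 102
1/(m(G(13, 3)) + (-120 + 129)*104) = 1/(102 + (-120 + 129)*104) = 1/(102 + 9*104) = 1/(102 + 936) = 1/1038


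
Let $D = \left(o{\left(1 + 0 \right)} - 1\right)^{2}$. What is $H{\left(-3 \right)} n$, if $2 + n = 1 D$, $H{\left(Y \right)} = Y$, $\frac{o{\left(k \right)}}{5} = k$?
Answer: $-42$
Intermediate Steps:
$o{\left(k \right)} = 5 k$
$D = 16$ ($D = \left(5 \left(1 + 0\right) - 1\right)^{2} = \left(5 \cdot 1 - 1\right)^{2} = \left(5 - 1\right)^{2} = 4^{2} = 16$)
$n = 14$ ($n = -2 + 1 \cdot 16 = -2 + 16 = 14$)
$H{\left(-3 \right)} n = \left(-3\right) 14 = -42$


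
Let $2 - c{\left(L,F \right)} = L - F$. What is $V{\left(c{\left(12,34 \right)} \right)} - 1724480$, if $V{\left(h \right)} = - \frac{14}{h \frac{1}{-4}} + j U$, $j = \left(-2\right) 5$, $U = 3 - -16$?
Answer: $- \frac{5174003}{3} \approx -1.7247 \cdot 10^{6}$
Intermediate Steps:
$U = 19$ ($U = 3 + 16 = 19$)
$j = -10$
$c{\left(L,F \right)} = 2 + F - L$ ($c{\left(L,F \right)} = 2 - \left(L - F\right) = 2 + \left(F - L\right) = 2 + F - L$)
$V{\left(h \right)} = -190 + \frac{56}{h}$ ($V{\left(h \right)} = - \frac{14}{h \frac{1}{-4}} - 190 = - \frac{14}{h \left(- \frac{1}{4}\right)} - 190 = - \frac{14}{\left(- \frac{1}{4}\right) h} - 190 = - 14 \left(- \frac{4}{h}\right) - 190 = \frac{56}{h} - 190 = -190 + \frac{56}{h}$)
$V{\left(c{\left(12,34 \right)} \right)} - 1724480 = \left(-190 + \frac{56}{2 + 34 - 12}\right) - 1724480 = \left(-190 + \frac{56}{24}\right) - 1724480 = \left(-190 + 56 \cdot \frac{1}{24}\right) - 1724480 = \left(-190 + \frac{7}{3}\right) - 1724480 = - \frac{563}{3} - 1724480 = - \frac{5174003}{3}$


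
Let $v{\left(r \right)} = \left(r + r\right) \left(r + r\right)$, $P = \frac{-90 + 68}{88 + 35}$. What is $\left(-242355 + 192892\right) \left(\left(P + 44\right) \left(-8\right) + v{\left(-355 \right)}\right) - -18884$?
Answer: $- \frac{3064783523608}{123} \approx -2.4917 \cdot 10^{10}$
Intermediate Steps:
$P = - \frac{22}{123} \approx -0.17886$
$v{\left(r \right)} = 4 r^{2}$ ($v{\left(r \right)} = 2 r 2 r = 4 r^{2}$)
$\left(-242355 + 192892\right) \left(\left(P + 44\right) \left(-8\right) + v{\left(-355 \right)}\right) - -18884 = \left(-242355 + 192892\right) \left(\left(- \frac{22}{123} + 44\right) \left(-8\right) + 4 \left(-355\right)^{2}\right) - -18884 = - 49463 \left(\frac{5390}{123} \left(-8\right) + 4 \cdot 126025\right) + 18884 = - 49463 \left(- \frac{43120}{123} + 504100\right) + 18884 = \left(-49463\right) \frac{61961180}{123} + 18884 = - \frac{3064785846340}{123} + 18884 = - \frac{3064783523608}{123}$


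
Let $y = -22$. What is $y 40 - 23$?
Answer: $-903$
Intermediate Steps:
$y 40 - 23 = \left(-22\right) 40 - 23 = -880 - 23 = -903$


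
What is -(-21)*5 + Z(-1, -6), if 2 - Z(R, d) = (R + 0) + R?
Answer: 109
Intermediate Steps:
Z(R, d) = 2 - 2*R (Z(R, d) = 2 - ((R + 0) + R) = 2 - (R + R) = 2 - 2*R)
-(-21)*5 + Z(-1, -6) = -(-21)*5 + (2 - 2*(-1)) = -7*(-15) + (2 + 2) = 105 + 4 = 109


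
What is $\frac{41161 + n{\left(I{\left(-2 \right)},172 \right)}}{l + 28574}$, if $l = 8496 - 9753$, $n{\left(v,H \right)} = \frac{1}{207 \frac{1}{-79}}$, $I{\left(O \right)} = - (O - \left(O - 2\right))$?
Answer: $\frac{8520248}{5654619} \approx 1.5068$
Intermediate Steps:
$I{\left(O \right)} = -2$ ($I{\left(O \right)} = - (O - \left(-2 + O\right)) = \left(-1\right) 2 = -2$)
$n{\left(v,H \right)} = - \frac{79}{207}$ ($n{\left(v,H \right)} = \frac{1}{207 \left(- \frac{1}{79}\right)} = \frac{1}{- \frac{207}{79}} = - \frac{79}{207}$)
$l = -1257$
$\frac{41161 + n{\left(I{\left(-2 \right)},172 \right)}}{l + 28574} = \frac{41161 - \frac{79}{207}}{-1257 + 28574} = \frac{8520248}{207 \cdot 27317} = \frac{8520248}{207} \cdot \frac{1}{27317} = \frac{8520248}{5654619}$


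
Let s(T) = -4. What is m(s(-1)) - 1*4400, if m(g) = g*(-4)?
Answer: -4384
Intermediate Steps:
m(g) = -4*g
m(s(-1)) - 1*4400 = -4*(-4) - 1*4400 = 16 - 4400 = -4384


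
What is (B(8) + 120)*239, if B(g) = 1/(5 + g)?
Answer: 373079/13 ≈ 28698.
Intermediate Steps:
(B(8) + 120)*239 = (1/(5 + 8) + 120)*239 = (1/13 + 120)*239 = (1561/13)*239 = 373079/13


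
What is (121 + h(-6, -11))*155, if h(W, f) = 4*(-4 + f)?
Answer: 9455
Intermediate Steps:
h(W, f) = -16 + 4*f
(121 + h(-6, -11))*155 = (121 + (-16 + 4*(-11)))*155 = (121 + (-16 - 44))*155 = (121 - 60)*155 = 61*155 = 9455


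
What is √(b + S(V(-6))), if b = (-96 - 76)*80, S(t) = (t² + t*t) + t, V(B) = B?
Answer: I*√13694 ≈ 117.02*I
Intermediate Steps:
S(t) = t + 2*t² (S(t) = (t² + t²) + t = 2*t² + t = t + 2*t²)
b = -13760 (b = -172*80 = -13760)
√(b + S(V(-6))) = √(-13760 - 6*(1 + 2*(-6))) = √(-13760 - 6*(1 - 12)) = √(-13760 - 6*(-11)) = √(-13760 + 66) = √(-13694) = I*√13694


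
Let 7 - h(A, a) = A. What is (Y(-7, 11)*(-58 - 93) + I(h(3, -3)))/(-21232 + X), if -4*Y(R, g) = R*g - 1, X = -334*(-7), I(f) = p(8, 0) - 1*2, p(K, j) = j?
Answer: 5893/37788 ≈ 0.15595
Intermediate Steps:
h(A, a) = 7 - A
I(f) = -2 (I(f) = 0 - 1*2 = 0 - 2 = -2)
X = 2338
Y(R, g) = ¼ - R*g/4 (Y(R, g) = -(R*g - 1)/4 = -(-1 + R*g)/4 = ¼ - R*g/4)
(Y(-7, 11)*(-58 - 93) + I(h(3, -3)))/(-21232 + X) = ((¼ - ¼*(-7)*11)*(-58 - 93) - 2)/(-21232 + 2338) = ((¼ + 77/4)*(-151) - 2)/(-18894) = ((39/2)*(-151) - 2)*(-1/18894) = (-5889/2 - 2)*(-1/18894) = -5893/2*(-1/18894) = 5893/37788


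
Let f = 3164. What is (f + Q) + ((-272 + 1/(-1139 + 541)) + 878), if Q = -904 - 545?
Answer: 1387957/598 ≈ 2321.0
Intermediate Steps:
Q = -1449
(f + Q) + ((-272 + 1/(-1139 + 541)) + 878) = (3164 - 1449) + ((-272 + 1/(-1139 + 541)) + 878) = 1715 + ((-272 + 1/(-598)) + 878) = 1715 + ((-272 - 1/598) + 878) = 1715 + (-162657/598 + 878) = 1715 + 362387/598 = 1387957/598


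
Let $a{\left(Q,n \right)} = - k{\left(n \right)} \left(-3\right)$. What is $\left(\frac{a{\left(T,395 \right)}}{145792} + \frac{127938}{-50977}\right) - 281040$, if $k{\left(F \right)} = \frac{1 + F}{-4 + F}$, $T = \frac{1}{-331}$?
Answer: $- \frac{204172265831652855}{726481791136} \approx -2.8104 \cdot 10^{5}$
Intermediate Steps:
$T = - \frac{1}{331} \approx -0.0030211$
$k{\left(F \right)} = \frac{1 + F}{-4 + F}$
$a{\left(Q,n \right)} = \frac{3 \left(1 + n\right)}{-4 + n}$ ($a{\left(Q,n \right)} = - \frac{1 + n}{-4 + n} \left(-3\right) = \frac{3 \left(1 + n\right)}{-4 + n}$)
$\left(\frac{a{\left(T,395 \right)}}{145792} + \frac{127938}{-50977}\right) - 281040 = \left(\frac{3 \frac{1}{-4 + 395} \left(1 + 395\right)}{145792} + \frac{127938}{-50977}\right) - 281040 = \left(3 \cdot \frac{1}{391} \cdot 396 \cdot \frac{1}{145792} + 127938 \left(- \frac{1}{50977}\right)\right) - 281040 = \left(3 \cdot \frac{1}{391} \cdot 396 \cdot \frac{1}{145792} - \frac{127938}{50977}\right) - 281040 = \left(\frac{1188}{391} \cdot \frac{1}{145792} - \frac{127938}{50977}\right) - 281040 = \left(\frac{297}{14251168} - \frac{127938}{50977}\right) - 281040 = - \frac{1823250791415}{726481791136} - 281040 = - \frac{204172265831652855}{726481791136}$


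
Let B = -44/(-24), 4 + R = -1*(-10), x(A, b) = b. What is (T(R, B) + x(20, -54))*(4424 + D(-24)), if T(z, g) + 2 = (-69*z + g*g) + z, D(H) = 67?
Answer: -8274917/4 ≈ -2.0687e+6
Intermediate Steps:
R = 6 (R = -4 - 1*(-10) = -4 + 10 = 6)
B = 11/6 (B = -44*(-1/24) = 11/6 ≈ 1.8333)
T(z, g) = -2 + g² - 68*z (T(z, g) = -2 + ((-69*z + g*g) + z) = -2 + ((-69*z + g²) + z) = -2 + ((g² - 69*z) + z) = -2 + (g² - 68*z) = -2 + g² - 68*z)
(T(R, B) + x(20, -54))*(4424 + D(-24)) = ((-2 + (11/6)² - 68*6) - 54)*(4424 + 67) = ((-2 + 121/36 - 408) - 54)*4491 = (-14639/36 - 54)*4491 = -16583/36*4491 = -8274917/4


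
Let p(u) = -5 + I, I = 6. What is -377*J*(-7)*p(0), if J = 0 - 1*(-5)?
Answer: 13195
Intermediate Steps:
J = 5 (J = 0 + 5 = 5)
p(u) = 1 (p(u) = -5 + 6 = 1)
-377*J*(-7)*p(0) = -377*5*(-7) = -(-13195) = -377*(-35) = 13195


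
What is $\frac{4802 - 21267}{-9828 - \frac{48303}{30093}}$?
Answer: $\frac{165160415}{98600769} \approx 1.675$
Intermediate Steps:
$\frac{4802 - 21267}{-9828 - \frac{48303}{30093}} = - \frac{16465}{-9828 - \frac{16101}{10031}} = - \frac{16465}{- \frac{98600769}{10031}} = \left(-16465\right) \left(- \frac{10031}{98600769}\right) = \frac{165160415}{98600769}$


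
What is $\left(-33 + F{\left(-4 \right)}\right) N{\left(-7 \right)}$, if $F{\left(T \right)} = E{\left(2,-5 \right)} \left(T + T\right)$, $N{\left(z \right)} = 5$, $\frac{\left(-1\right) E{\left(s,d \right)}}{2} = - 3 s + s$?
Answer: $-485$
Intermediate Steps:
$E{\left(s,d \right)} = 4 s$ ($E{\left(s,d \right)} = - 2 \left(- 3 s + s\right) = - 2 \left(- 2 s\right) = 4 s$)
$F{\left(T \right)} = 16 T$ ($F{\left(T \right)} = 4 \cdot 2 \left(T + T\right) = 8 \cdot 2 T = 16 T$)
$\left(-33 + F{\left(-4 \right)}\right) N{\left(-7 \right)} = \left(-33 + 16 \left(-4\right)\right) 5 = \left(-33 - 64\right) 5 = \left(-97\right) 5 = -485$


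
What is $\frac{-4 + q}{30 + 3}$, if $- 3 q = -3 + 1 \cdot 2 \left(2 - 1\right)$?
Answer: $- \frac{1}{9} \approx -0.11111$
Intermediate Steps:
$q = \frac{1}{3}$ ($q = - \frac{-3 + 1 \cdot 2 \left(2 - 1\right)}{3} = - \frac{-3 + 1 \cdot 2 \cdot 1}{3} = - \frac{-3 + 1 \cdot 2}{3} = - \frac{-3 + 2}{3} = \left(- \frac{1}{3}\right) \left(-1\right) = \frac{1}{3} \approx 0.33333$)
$\frac{-4 + q}{30 + 3} = \frac{-4 + \frac{1}{3}}{30 + 3} = \frac{1}{33} \left(- \frac{11}{3}\right) = - \frac{1}{9}$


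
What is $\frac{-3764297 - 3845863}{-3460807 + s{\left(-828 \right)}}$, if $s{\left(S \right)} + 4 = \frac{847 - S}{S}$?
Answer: $\frac{6301212480}{2865553183} \approx 2.199$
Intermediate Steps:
$s{\left(S \right)} = -4 + \frac{847 - S}{S}$
$\frac{-3764297 - 3845863}{-3460807 + s{\left(-828 \right)}} = \frac{-3764297 - 3845863}{-3460807 - \left(5 - \frac{847}{-828}\right)} = - \frac{7610160}{-3460807 + \left(-5 + 847 \left(- \frac{1}{828}\right)\right)} = - \frac{7610160}{-3460807 - \frac{4987}{828}} = - \frac{7610160}{- \frac{2865553183}{828}} = \left(-7610160\right) \left(- \frac{828}{2865553183}\right) = \frac{6301212480}{2865553183}$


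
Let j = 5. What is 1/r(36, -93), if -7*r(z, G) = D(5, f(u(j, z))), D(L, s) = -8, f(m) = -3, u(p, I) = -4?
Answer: 7/8 ≈ 0.87500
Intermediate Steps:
r(z, G) = 8/7 (r(z, G) = -⅐*(-8) = 8/7)
1/r(36, -93) = 1/(8/7) = 7/8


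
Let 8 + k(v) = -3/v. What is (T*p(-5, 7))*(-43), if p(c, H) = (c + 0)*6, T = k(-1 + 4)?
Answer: -11610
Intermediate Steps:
k(v) = -8 - 3/v
T = -9 (T = -8 - 3/(-1 + 4) = -8 - 3/3 = -8 - 3*1/3 = -8 - 1 = -9)
p(c, H) = 6*c (p(c, H) = c*6 = 6*c)
(T*p(-5, 7))*(-43) = -54*(-5)*(-43) = -9*(-30)*(-43) = 270*(-43) = -11610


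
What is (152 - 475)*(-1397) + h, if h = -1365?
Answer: 449866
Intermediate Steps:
(152 - 475)*(-1397) + h = (152 - 475)*(-1397) - 1365 = -323*(-1397) - 1365 = 451231 - 1365 = 449866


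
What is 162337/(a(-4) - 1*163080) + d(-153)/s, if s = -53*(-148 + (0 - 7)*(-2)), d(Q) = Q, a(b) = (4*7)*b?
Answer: -588942875/579494792 ≈ -1.0163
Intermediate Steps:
a(b) = 28*b
s = 7102 (s = -53*(-148 - 7*(-2)) = -53*(-148 + 14) = -53*(-134) = 7102)
162337/(a(-4) - 1*163080) + d(-153)/s = 162337/(28*(-4) - 1*163080) - 153/7102 = 162337/(-112 - 163080) - 153*1/7102 = 162337/(-163192) - 153/7102 = 162337*(-1/163192) - 153/7102 = -162337/163192 - 153/7102 = -588942875/579494792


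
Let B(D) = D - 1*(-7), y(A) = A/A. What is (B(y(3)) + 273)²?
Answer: 78961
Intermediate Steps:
y(A) = 1
B(D) = 7 + D (B(D) = D + 7 = 7 + D)
(B(y(3)) + 273)² = ((7 + 1) + 273)² = (8 + 273)² = 281² = 78961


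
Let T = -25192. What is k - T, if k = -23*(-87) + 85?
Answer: 27278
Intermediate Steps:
k = 2086 (k = 2001 + 85 = 2086)
k - T = 2086 - 1*(-25192) = 2086 + 25192 = 27278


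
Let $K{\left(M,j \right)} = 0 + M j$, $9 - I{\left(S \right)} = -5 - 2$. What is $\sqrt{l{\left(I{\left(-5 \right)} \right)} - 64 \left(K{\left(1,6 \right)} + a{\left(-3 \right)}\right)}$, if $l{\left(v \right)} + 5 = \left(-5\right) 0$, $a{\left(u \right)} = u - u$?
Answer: $i \sqrt{389} \approx 19.723 i$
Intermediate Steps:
$I{\left(S \right)} = 16$ ($I{\left(S \right)} = 9 - \left(-5 - 2\right) = 9 - -7 = 9 + 7 = 16$)
$K{\left(M,j \right)} = M j$
$a{\left(u \right)} = 0$
$l{\left(v \right)} = -5$ ($l{\left(v \right)} = -5 - 0 = -5 + 0 = -5$)
$\sqrt{l{\left(I{\left(-5 \right)} \right)} - 64 \left(K{\left(1,6 \right)} + a{\left(-3 \right)}\right)} = \sqrt{-5 - 64 \left(1 \cdot 6 + 0\right)} = \sqrt{-5 - 64 \left(6 + 0\right)} = \sqrt{-5 - 384} = \sqrt{-389} = i \sqrt{389}$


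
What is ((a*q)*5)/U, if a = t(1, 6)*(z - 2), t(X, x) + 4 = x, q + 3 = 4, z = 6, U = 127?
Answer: 40/127 ≈ 0.31496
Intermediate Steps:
q = 1 (q = -3 + 4 = 1)
t(X, x) = -4 + x
a = 8 (a = (-4 + 6)*(6 - 2) = 2*4 = 8)
((a*q)*5)/U = ((8*1)*5)/127 = (8*5)*(1/127) = 40*(1/127) = 40/127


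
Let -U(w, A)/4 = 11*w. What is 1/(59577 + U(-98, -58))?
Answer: 1/63889 ≈ 1.5652e-5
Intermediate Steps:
U(w, A) = -44*w
1/(59577 + U(-98, -58)) = 1/(59577 - 44*(-98)) = 1/(59577 + 4312) = 1/63889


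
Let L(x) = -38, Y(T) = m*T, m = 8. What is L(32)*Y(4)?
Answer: -1216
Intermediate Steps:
Y(T) = 8*T
L(32)*Y(4) = -304*4 = -38*32 = -1216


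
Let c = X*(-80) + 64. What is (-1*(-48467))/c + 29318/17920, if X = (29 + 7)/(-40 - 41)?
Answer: 4376689/8960 ≈ 488.47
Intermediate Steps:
X = -4/9 (X = 36/(-81) = 36*(-1/81) = -4/9 ≈ -0.44444)
c = 896/9 (c = -4/9*(-80) + 64 = 320/9 + 64 = 896/9 ≈ 99.556)
(-1*(-48467))/c + 29318/17920 = (-1*(-48467))/(896/9) + 29318/17920 = 48467*(9/896) + 29318*(1/17920) = 436203/896 + 14659/8960 = 4376689/8960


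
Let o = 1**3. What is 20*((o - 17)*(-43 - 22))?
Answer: 20800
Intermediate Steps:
o = 1
20*((o - 17)*(-43 - 22)) = 20*((1 - 17)*(-43 - 22)) = 20*(-16*(-65)) = 20*1040 = 20800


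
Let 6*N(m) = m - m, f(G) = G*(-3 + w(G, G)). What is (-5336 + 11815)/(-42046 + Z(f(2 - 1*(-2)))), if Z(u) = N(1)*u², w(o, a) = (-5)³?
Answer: -6479/42046 ≈ -0.15409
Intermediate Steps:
w(o, a) = -125
f(G) = -128*G (f(G) = G*(-3 - 125) = G*(-128) = -128*G)
N(m) = 0 (N(m) = (m - m)/6 = (⅙)*0 = 0)
Z(u) = 0 (Z(u) = 0*u² = 0)
(-5336 + 11815)/(-42046 + Z(f(2 - 1*(-2)))) = (-5336 + 11815)/(-42046 + 0) = 6479/(-42046) = 6479*(-1/42046) = -6479/42046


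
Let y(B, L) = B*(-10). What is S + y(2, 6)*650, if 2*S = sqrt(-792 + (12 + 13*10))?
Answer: -13000 + 5*I*sqrt(26)/2 ≈ -13000.0 + 12.748*I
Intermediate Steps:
y(B, L) = -10*B
S = 5*I*sqrt(26)/2 (S = sqrt(-792 + (12 + 13*10))/2 = sqrt(-792 + (12 + 130))/2 = sqrt(-792 + 142)/2 = sqrt(-650)/2 = (5*I*sqrt(26))/2 = 5*I*sqrt(26)/2 ≈ 12.748*I)
S + y(2, 6)*650 = 5*I*sqrt(26)/2 - 10*2*650 = 5*I*sqrt(26)/2 - 20*650 = 5*I*sqrt(26)/2 - 13000 = -13000 + 5*I*sqrt(26)/2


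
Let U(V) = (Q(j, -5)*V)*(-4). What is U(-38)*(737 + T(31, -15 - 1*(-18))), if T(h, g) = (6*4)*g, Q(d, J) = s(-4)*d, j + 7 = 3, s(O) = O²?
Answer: -7869952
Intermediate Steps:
j = -4 (j = -7 + 3 = -4)
Q(d, J) = 16*d (Q(d, J) = (-4)²*d = 16*d)
U(V) = 256*V (U(V) = ((16*(-4))*V)*(-4) = -64*V*(-4) = 256*V)
T(h, g) = 24*g
U(-38)*(737 + T(31, -15 - 1*(-18))) = (256*(-38))*(737 + 24*(-15 - 1*(-18))) = -9728*(737 + 24*(-15 + 18)) = -9728*(737 + 24*3) = -9728*(737 + 72) = -9728*809 = -7869952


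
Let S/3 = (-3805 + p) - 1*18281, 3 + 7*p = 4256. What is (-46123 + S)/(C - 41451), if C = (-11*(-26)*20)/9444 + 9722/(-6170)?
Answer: 2818451045490/1056730822721 ≈ 2.6671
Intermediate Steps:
p = 4253/7 (p = -3/7 + (1/7)*4256 = -3/7 + 608 = 4253/7 ≈ 607.57)
C = -7065271/7283685 (C = (286*20)*(1/9444) + 9722*(-1/6170) = 5720*(1/9444) - 4861/3085 = 1430/2361 - 4861/3085 = -7065271/7283685 ≈ -0.97001)
S = -451047/7 (S = 3*((-3805 + 4253/7) - 1*18281) = 3*(-22382/7 - 18281) = 3*(-150349/7) = -451047/7 ≈ -64435.)
(-46123 + S)/(C - 41451) = (-46123 - 451047/7)/(-7065271/7283685 - 41451) = -773908/(7*(-301923092206/7283685)) = -773908/7*(-7283685/301923092206) = 2818451045490/1056730822721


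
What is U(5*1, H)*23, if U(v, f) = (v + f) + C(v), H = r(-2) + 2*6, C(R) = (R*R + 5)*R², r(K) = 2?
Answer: 17687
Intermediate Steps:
C(R) = R²*(5 + R²) (C(R) = (R² + 5)*R² = (5 + R²)*R² = R²*(5 + R²))
H = 14 (H = 2 + 2*6 = 2 + 12 = 14)
U(v, f) = f + v + v²*(5 + v²) (U(v, f) = (v + f) + v²*(5 + v²) = (f + v) + v²*(5 + v²) = f + v + v²*(5 + v²))
U(5*1, H)*23 = (14 + 5*1 + (5*1)²*(5 + (5*1)²))*23 = (14 + 5 + 5²*(5 + 5²))*23 = (14 + 5 + 25*(5 + 25))*23 = (14 + 5 + 25*30)*23 = (14 + 5 + 750)*23 = 769*23 = 17687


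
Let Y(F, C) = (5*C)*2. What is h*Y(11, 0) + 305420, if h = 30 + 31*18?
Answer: 305420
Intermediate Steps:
Y(F, C) = 10*C
h = 588 (h = 30 + 558 = 588)
h*Y(11, 0) + 305420 = 588*(10*0) + 305420 = 588*0 + 305420 = 0 + 305420 = 305420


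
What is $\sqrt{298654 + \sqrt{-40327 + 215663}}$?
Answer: $\sqrt{298654 + 2 \sqrt{43834}} \approx 546.88$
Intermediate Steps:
$\sqrt{298654 + \sqrt{-40327 + 215663}} = \sqrt{298654 + \sqrt{175336}} = \sqrt{298654 + 2 \sqrt{43834}}$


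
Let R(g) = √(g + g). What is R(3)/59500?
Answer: √6/59500 ≈ 4.1168e-5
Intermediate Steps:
R(g) = √2*√g (R(g) = √(2*g) = √2*√g)
R(3)/59500 = (√2*√3)/59500 = √6*(1/59500) = √6/59500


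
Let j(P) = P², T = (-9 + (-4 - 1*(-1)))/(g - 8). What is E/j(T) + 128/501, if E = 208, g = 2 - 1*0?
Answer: 26180/501 ≈ 52.255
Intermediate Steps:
g = 2 (g = 2 + 0 = 2)
T = 2 (T = (-9 + (-4 - 1*(-1)))/(2 - 8) = (-9 + (-4 + 1))/(-6) = (-9 - 3)*(-⅙) = -12*(-⅙) = 2)
E/j(T) + 128/501 = 208/(2²) + 128/501 = 208/4 + 128*(1/501) = 208*(¼) + 128/501 = 52 + 128/501 = 26180/501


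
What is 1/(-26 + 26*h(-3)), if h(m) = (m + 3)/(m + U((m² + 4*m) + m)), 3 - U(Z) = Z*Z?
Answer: -1/26 ≈ -0.038462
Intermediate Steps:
U(Z) = 3 - Z² (U(Z) = 3 - Z*Z = 3 - Z²)
h(m) = (3 + m)/(3 + m - (m² + 5*m)²) (h(m) = (m + 3)/(m + (3 - ((m² + 4*m) + m)²)) = (3 + m)/(m + (3 - (m² + 5*m)²)) = (3 + m)/(3 + m - (m² + 5*m)²))
1/(-26 + 26*h(-3)) = 1/(-26 + 26*((3 - 3)/(3 - 3 - 1*(-3)²*(5 - 3)²))) = 1/(-26 + 26*(0/(3 - 3 - 1*9*2²))) = 1/(-26 + 26*(0/(3 - 3 - 1*9*4))) = 1/(-26 + 26*(0/(3 - 3 - 36))) = 1/(-26 + 26*(0/(-36))) = 1/(-26 + 26*(-1/36*0)) = 1/(-26 + 26*0) = 1/(-26 + 0) = 1/(-26) = -1/26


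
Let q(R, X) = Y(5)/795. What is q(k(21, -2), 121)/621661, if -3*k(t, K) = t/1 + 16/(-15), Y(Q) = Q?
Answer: 1/98844099 ≈ 1.0117e-8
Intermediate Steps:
k(t, K) = 16/45 - t/3 (k(t, K) = -(t/1 + 16/(-15))/3 = -(t*1 + 16*(-1/15))/3 = -(t - 16/15)/3 = -(-16/15 + t)/3 = 16/45 - t/3)
q(R, X) = 1/159 (q(R, X) = 5/795 = 5*(1/795) = 1/159)
q(k(21, -2), 121)/621661 = (1/159)/621661 = (1/159)*(1/621661) = 1/98844099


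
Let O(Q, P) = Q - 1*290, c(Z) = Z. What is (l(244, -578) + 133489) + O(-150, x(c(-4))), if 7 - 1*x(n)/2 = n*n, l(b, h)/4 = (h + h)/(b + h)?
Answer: 22221495/167 ≈ 1.3306e+5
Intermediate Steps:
l(b, h) = 8*h/(b + h) (l(b, h) = 4*((h + h)/(b + h)) = 4*((2*h)/(b + h)) = 4*(2*h/(b + h)) = 8*h/(b + h))
x(n) = 14 - 2*n² (x(n) = 14 - 2*n*n = 14 - 2*n²)
O(Q, P) = -290 + Q (O(Q, P) = Q - 290 = -290 + Q)
(l(244, -578) + 133489) + O(-150, x(c(-4))) = (8*(-578)/(244 - 578) + 133489) + (-290 - 150) = (8*(-578)/(-334) + 133489) - 440 = (8*(-578)*(-1/334) + 133489) - 440 = (2312/167 + 133489) - 440 = 22294975/167 - 440 = 22221495/167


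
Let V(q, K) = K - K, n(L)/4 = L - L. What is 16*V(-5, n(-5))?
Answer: 0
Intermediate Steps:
n(L) = 0 (n(L) = 4*(L - L) = 4*0 = 0)
V(q, K) = 0
16*V(-5, n(-5)) = 16*0 = 0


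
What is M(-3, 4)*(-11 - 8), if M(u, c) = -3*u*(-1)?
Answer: 171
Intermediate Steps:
M(u, c) = 3*u
M(-3, 4)*(-11 - 8) = (3*(-3))*(-11 - 8) = -9*(-19) = 171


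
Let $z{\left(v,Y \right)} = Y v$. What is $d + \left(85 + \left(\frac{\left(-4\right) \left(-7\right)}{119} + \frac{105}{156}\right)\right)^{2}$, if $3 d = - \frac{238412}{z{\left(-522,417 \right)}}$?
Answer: $\frac{1883192859774175}{255153980016} \approx 7380.6$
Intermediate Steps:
$d = \frac{119206}{326511}$ ($d = \frac{\left(-238412\right) \frac{1}{417 \left(-522\right)}}{3} = \frac{\left(-238412\right) \frac{1}{-217674}}{3} = \frac{\left(-238412\right) \left(- \frac{1}{217674}\right)}{3} = \frac{1}{3} \cdot \frac{119206}{108837} = \frac{119206}{326511} \approx 0.36509$)
$d + \left(85 + \left(\frac{\left(-4\right) \left(-7\right)}{119} + \frac{105}{156}\right)\right)^{2} = \frac{119206}{326511} + \left(85 + \left(\frac{\left(-4\right) \left(-7\right)}{119} + \frac{105}{156}\right)\right)^{2} = \frac{119206}{326511} + \left(85 + \left(28 \cdot \frac{1}{119} + 105 \cdot \frac{1}{156}\right)\right)^{2} = \frac{119206}{326511} + \left(85 + \left(\frac{4}{17} + \frac{35}{52}\right)\right)^{2} = \frac{119206}{326511} + \left(85 + \frac{803}{884}\right)^{2} = \frac{119206}{326511} + \left(\frac{75943}{884}\right)^{2} = \frac{119206}{326511} + \frac{5767339249}{781456} = \frac{1883192859774175}{255153980016}$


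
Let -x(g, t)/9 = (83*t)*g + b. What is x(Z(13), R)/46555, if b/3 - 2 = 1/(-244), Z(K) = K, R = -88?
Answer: 208501443/11359420 ≈ 18.355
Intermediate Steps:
b = 1461/244 (b = 6 + 3/(-244) = 6 + 3*(-1/244) = 6 - 3/244 = 1461/244 ≈ 5.9877)
x(g, t) = -13149/244 - 747*g*t (x(g, t) = -9*((83*t)*g + 1461/244) = -9*(83*g*t + 1461/244) = -9*(1461/244 + 83*g*t) = -13149/244 - 747*g*t)
x(Z(13), R)/46555 = (-13149/244 - 747*13*(-88))/46555 = (-13149/244 + 854568)*(1/46555) = (208501443/244)*(1/46555) = 208501443/11359420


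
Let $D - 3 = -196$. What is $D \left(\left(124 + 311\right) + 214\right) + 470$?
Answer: $-124787$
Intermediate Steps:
$D = -193$ ($D = 3 - 196 = -193$)
$D \left(\left(124 + 311\right) + 214\right) + 470 = - 193 \left(\left(124 + 311\right) + 214\right) + 470 = - 193 \left(435 + 214\right) + 470 = \left(-193\right) 649 + 470 = -125257 + 470 = -124787$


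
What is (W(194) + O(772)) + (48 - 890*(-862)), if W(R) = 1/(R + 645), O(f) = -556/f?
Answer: 124234811928/161927 ≈ 7.6723e+5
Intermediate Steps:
W(R) = 1/(645 + R)
(W(194) + O(772)) + (48 - 890*(-862)) = (1/(645 + 194) - 556/772) + (48 - 890*(-862)) = (1/839 - 556*1/772) + (48 + 767180) = (1/839 - 139/193) + 767228 = -116428/161927 + 767228 = 124234811928/161927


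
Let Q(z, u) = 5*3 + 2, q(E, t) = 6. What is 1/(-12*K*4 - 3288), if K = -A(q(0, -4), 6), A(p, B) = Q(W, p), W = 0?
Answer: -1/2472 ≈ -0.00040453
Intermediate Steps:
Q(z, u) = 17 (Q(z, u) = 15 + 2 = 17)
A(p, B) = 17
K = -17 (K = -1*17 = -17)
1/(-12*K*4 - 3288) = 1/(-12*(-17)*4 - 3288) = 1/(204*4 - 3288) = 1/(816 - 3288) = 1/(-2472) = -1/2472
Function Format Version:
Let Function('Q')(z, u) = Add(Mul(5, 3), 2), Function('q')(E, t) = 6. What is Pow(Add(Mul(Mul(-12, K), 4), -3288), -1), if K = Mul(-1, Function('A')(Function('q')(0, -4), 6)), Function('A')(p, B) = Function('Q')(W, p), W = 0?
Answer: Rational(-1, 2472) ≈ -0.00040453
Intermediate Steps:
Function('Q')(z, u) = 17 (Function('Q')(z, u) = Add(15, 2) = 17)
Function('A')(p, B) = 17
K = -17 (K = Mul(-1, 17) = -17)
Pow(Add(Mul(Mul(-12, K), 4), -3288), -1) = Pow(Add(Mul(Mul(-12, -17), 4), -3288), -1) = Pow(Add(Mul(204, 4), -3288), -1) = Pow(Add(816, -3288), -1) = Pow(-2472, -1) = Rational(-1, 2472)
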